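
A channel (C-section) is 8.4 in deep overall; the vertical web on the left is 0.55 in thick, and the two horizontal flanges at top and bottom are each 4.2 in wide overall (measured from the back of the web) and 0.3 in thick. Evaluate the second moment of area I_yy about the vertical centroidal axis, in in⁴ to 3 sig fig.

I_yy ≈ 9.10 in⁴

Decompose the section into non-overlapping parts with the origin at the bottom-left of its bounding rectangle.
Web: 0.55 × 8.4, A = 4.62 in², x = 0.275 in, Ī = 0.11646 in⁴.
Top flange (beyond web): 3.65 × 0.3, A = 1.095 in², x = 2.375 in, Ī = 1.2157 in⁴.
Bottom flange (beyond web): 3.65 × 0.3, A = 1.095 in², x = 2.375 in, Ī = 1.2157 in⁴.
Centroid: x̄ = ΣA·x / ΣA = 0.95033 in.
Transfer each piece to the vertical centroidal axis using Ī + A·d² with d = x − 0.95033:
  web: d = -0.67533 in → contributes +2.2235 in⁴
  top flange (beyond web): d = 1.4247 in → contributes +3.4382 in⁴
  bottom flange (beyond web): d = 1.4247 in → contributes +3.4382 in⁴
Total I = 9.0999 in⁴.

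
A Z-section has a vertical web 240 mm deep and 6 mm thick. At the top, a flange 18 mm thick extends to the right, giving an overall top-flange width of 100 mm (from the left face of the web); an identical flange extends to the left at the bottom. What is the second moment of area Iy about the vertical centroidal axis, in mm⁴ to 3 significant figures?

Iy ≈ 1.10 × 10⁷ mm⁴

Decompose the section into non-overlapping parts with the origin at the bottom-left of its bounding rectangle.
Web: 6 × 240, A = 1 440 mm², x = 97 mm, Ī = 4 320 mm⁴.
Top flange (beyond web): 94 × 18, A = 1 692 mm², x = 147 mm, Ī = 1 245 876 mm⁴.
Bottom flange (beyond web): 94 × 18, A = 1 692 mm², x = 47 mm, Ī = 1 245 876 mm⁴.
Centroid: x̄ = ΣA·x / ΣA = 97 mm.
Transfer each piece to the vertical centroidal axis using Ī + A·d² with d = x − 97:
  web: d = 0 mm → contributes +4 320 mm⁴
  top flange (beyond web): d = 50 mm → contributes +5 475 876 mm⁴
  bottom flange (beyond web): d = -50 mm → contributes +5 475 876 mm⁴
Total I = 10 956 072 mm⁴.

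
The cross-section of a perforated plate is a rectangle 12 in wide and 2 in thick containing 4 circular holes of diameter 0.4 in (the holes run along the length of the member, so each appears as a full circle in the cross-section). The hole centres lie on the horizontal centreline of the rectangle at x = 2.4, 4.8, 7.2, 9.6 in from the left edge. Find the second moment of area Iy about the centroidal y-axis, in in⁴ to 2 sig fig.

Iy ≈ 280 in⁴

Treat the section as a set of non-overlapping primitives; coordinates are from the bounding-box lower-left.
Plate: 12 × 2, A = 24 in², x = 6 in, Ī = 288 in⁴.
Hole 1 (subtracted): ⌀0.4, A = 0.1257 in², x = 2.4 in, Ī = 0.001257 in⁴.
Hole 2 (subtracted): ⌀0.4, A = 0.1257 in², x = 4.8 in, Ī = 0.001257 in⁴.
Hole 3 (subtracted): ⌀0.4, A = 0.1257 in², x = 7.2 in, Ī = 0.001257 in⁴.
Hole 4 (subtracted): ⌀0.4, A = 0.1257 in², x = 9.6 in, Ī = 0.001257 in⁴.
By symmetry the centroid is at mid-width, x̄ = 6 in.
Transfer each piece to the centroidal y-axis using Ī + A·d² with d = x − 6:
  plate: d = 0 in → contributes +288 in⁴
  hole 1: d = -3.6 in → contributes −1.63 in⁴
  hole 2: d = -1.2 in → contributes −0.1822 in⁴
  hole 3: d = 1.2 in → contributes −0.1822 in⁴
  hole 4: d = 3.6 in → contributes −1.63 in⁴
Total I = 284.4 in⁴.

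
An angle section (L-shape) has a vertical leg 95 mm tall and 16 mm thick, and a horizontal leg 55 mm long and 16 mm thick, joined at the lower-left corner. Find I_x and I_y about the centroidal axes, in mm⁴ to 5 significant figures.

Decompose the section into non-overlapping parts with the origin at the bottom-left of its bounding rectangle.
Vertical leg: 16 × 95, A = 1 520 mm², y = 47.5 mm, Ī = 1 143 167 mm⁴.
Horizontal leg (remainder): 39 × 16, A = 624 mm², y = 8 mm, Ī = 13 312 mm⁴.
Centroid: ȳ = ΣA·y / ΣA = 36.00373 mm.
Transfer each piece to the centroidal x-axis using Ī + A·d² with d = y − 36.00373:
  vertical leg: d = 11.49627 mm → contributes +1 344 056 mm⁴
  horizontal leg (remainder): d = -28.00373 mm → contributes +502658.4 mm⁴
Total I = 1 846 715 mm⁴.
For the y-axis: x̄ = 16.00373 mm.
Repeating about the centroidal y-axis gives I_y = 446074.6 mm⁴.

I_x ≈ 1.8467 × 10⁶ mm⁴, I_y ≈ 4.4607 × 10⁵ mm⁴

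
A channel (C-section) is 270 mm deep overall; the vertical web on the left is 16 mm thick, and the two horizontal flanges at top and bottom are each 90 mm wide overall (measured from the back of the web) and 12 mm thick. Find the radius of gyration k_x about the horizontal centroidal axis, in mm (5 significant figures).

k_x ≈ 95.691 mm

Break the section into simple shapes (no overlaps), measuring from the bottom-left corner of the bounding box.
Web: 16 × 270, A = 4 320 mm², y = 135 mm, Ī = 26 244 000 mm⁴.
Top flange (beyond web): 74 × 12, A = 888 mm², y = 264 mm, Ī = 10 656 mm⁴.
Bottom flange (beyond web): 74 × 12, A = 888 mm², y = 6 mm, Ī = 10 656 mm⁴.
By symmetry the centroid is at mid-height, ȳ = 135 mm.
Transfer each piece to the horizontal centroidal axis using Ī + A·d² with d = y − 135:
  web: d = 0 mm → contributes +26 244 000 mm⁴
  top flange (beyond web): d = 129 mm → contributes +14 787 864 mm⁴
  bottom flange (beyond web): d = -129 mm → contributes +14 787 864 mm⁴
Total I = 55 819 728 mm⁴.
Radius of gyration: k = √(I/A) = √(55 819 728 / 6 096) = 95.69106 mm.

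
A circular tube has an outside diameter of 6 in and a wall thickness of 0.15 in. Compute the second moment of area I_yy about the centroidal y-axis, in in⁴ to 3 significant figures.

I_yy ≈ 11.8 in⁴

Decompose the section into non-overlapping parts with the origin at the bottom-left of its bounding rectangle.
Outer circle: ⌀6, A = 28.274 in², x = 3 in, Ī = 63.617 in⁴.
Bore (subtracted): ⌀5.7, A = 25.518 in², x = 3 in, Ī = 51.817 in⁴.
By symmetry the centroid is at mid-width, x̄ = 3 in.
All pieces are centred on the centroidal y-axis, so I = ΣĪ (holes subtracted) = 11.801 in⁴.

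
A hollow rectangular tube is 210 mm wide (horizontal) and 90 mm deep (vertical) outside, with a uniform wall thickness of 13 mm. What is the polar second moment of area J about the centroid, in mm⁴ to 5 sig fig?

Decompose the section into non-overlapping parts with the origin at the bottom-left of its bounding rectangle.
Outer rectangle: 210 × 90, A = 18 900 mm², y = 45 mm, Ī = 12 757 500 mm⁴.
Inner void (subtracted): 184 × 64, A = 11 776 mm², y = 45 mm, Ī = 4 019 541 mm⁴.
By symmetry the centroid is at mid-height, ȳ = 45 mm.
All pieces are centred on the centroidal x-axis, so I = ΣĪ (holes subtracted) = 8 737 959 mm⁴.
Repeating about the centroidal y-axis gives I_y = 36 233 479 mm⁴.
Polar second moment: J = I_x + I_y = 44 971 437 mm⁴.

J ≈ 4.4971 × 10⁷ mm⁴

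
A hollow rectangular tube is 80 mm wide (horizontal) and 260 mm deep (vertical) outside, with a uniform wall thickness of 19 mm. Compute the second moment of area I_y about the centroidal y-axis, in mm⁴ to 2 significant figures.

I_y ≈ 9.7 × 10⁶ mm⁴

Treat the section as a set of non-overlapping primitives; coordinates are from the bounding-box lower-left.
Outer rectangle: 80 × 260, A = 20 800 mm², x = 40 mm, Ī = 11 093 333 mm⁴.
Inner void (subtracted): 42 × 222, A = 9 324 mm², x = 40 mm, Ī = 1 370 628 mm⁴.
By symmetry the centroid is at mid-width, x̄ = 40 mm.
All pieces are centred on the centroidal y-axis, so I = ΣĪ (holes subtracted) = 9 722 705 mm⁴.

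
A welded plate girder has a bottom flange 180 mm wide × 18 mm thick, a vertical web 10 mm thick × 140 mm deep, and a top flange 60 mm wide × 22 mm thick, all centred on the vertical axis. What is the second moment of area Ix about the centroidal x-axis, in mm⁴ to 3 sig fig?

Break the section into simple shapes (no overlaps), measuring from the bottom-left corner of the bounding box.
Bottom plate: 180 × 18, A = 3 240 mm², y = 9 mm, Ī = 87 480 mm⁴.
Web plate: 10 × 140, A = 1 400 mm², y = 88 mm, Ī = 2 286 667 mm⁴.
Top plate: 60 × 22, A = 1 320 mm², y = 169 mm, Ī = 53 240 mm⁴.
Centroid: ȳ = ΣA·y / ΣA = 62.993 mm.
Transfer each piece to the centroidal x-axis using Ī + A·d² with d = y − 62.993:
  bottom plate: d = -53.993 mm → contributes +9 532 972 mm⁴
  web plate: d = 25.007 mm → contributes +3 162 137 mm⁴
  top plate: d = 106.01 mm → contributes +14 886 638 mm⁴
Total I = 27 581 746 mm⁴.

Ix ≈ 2.76 × 10⁷ mm⁴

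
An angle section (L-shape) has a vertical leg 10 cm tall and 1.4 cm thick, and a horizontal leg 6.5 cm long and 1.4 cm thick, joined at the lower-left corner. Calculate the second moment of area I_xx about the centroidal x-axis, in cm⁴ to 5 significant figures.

I_xx ≈ 205.26 cm⁴

Treat the section as a set of non-overlapping primitives; coordinates are from the bounding-box lower-left.
Vertical leg: 1.4 × 10, A = 14 cm², y = 5 cm, Ī = 116.6667 cm⁴.
Horizontal leg (remainder): 5.1 × 1.4, A = 7.14 cm², y = 0.7 cm, Ī = 1.1662 cm⁴.
Centroid: ȳ = ΣA·y / ΣA = 3.547682 cm.
Transfer each piece to the centroidal x-axis using Ī + A·d² with d = y − 3.547682:
  vertical leg: d = 1.452318 cm → contributes +146.1958 cm⁴
  horizontal leg (remainder): d = -2.847682 cm → contributes +59.06656 cm⁴
Total I = 205.2624 cm⁴.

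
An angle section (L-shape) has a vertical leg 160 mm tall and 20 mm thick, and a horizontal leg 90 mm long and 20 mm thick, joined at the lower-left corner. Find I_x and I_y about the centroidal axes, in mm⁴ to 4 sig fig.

Break the section into simple shapes (no overlaps), measuring from the bottom-left corner of the bounding box.
Vertical leg: 20 × 160, A = 3 200 mm², y = 80 mm, Ī = 6 826 667 mm⁴.
Horizontal leg (remainder): 70 × 20, A = 1 400 mm², y = 10 mm, Ī = 46666.7 mm⁴.
Centroid: ȳ = ΣA·y / ΣA = 58.6957 mm.
Transfer each piece to the centroidal x-axis using Ī + A·d² with d = y − 58.6957:
  vertical leg: d = 21.3043 mm → contributes +8 279 067 mm⁴
  horizontal leg (remainder): d = -48.6957 mm → contributes +3 366 440 mm⁴
Total I = 11 645 507 mm⁴.
For the y-axis: x̄ = 23.6957 mm.
Repeating about the centroidal y-axis gives I_y = 2 650 507 mm⁴.

I_x ≈ 1.165 × 10⁷ mm⁴, I_y ≈ 2.651 × 10⁶ mm⁴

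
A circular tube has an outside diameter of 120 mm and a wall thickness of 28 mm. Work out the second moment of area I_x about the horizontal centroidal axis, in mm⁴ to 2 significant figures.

Break the section into simple shapes (no overlaps), measuring from the bottom-left corner of the bounding box.
Outer circle: ⌀120, A = 11 310 mm², y = 60 mm, Ī = 10 178 760 mm⁴.
Bore (subtracted): ⌀64, A = 3 217 mm², y = 60 mm, Ī = 823 550 mm⁴.
By symmetry the centroid is at mid-height, ȳ = 60 mm.
All pieces are centred on the horizontal centroidal axis, so I = ΣĪ (holes subtracted) = 9 355 211 mm⁴.

I_x ≈ 9.4 × 10⁶ mm⁴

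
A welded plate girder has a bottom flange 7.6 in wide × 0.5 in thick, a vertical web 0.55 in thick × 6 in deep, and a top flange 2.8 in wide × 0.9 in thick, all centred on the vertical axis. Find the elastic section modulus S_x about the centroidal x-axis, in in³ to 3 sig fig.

Split into non-overlapping primitives; take the origin at the lower-left of the bounding box.
Bottom plate: 7.6 × 0.5, A = 3.8 in², y = 0.25 in, Ī = 0.079167 in⁴.
Web plate: 0.55 × 6, A = 3.3 in², y = 3.5 in, Ī = 9.9 in⁴.
Top plate: 2.8 × 0.9, A = 2.52 in², y = 6.95 in, Ī = 0.1701 in⁴.
Centroid: ȳ = ΣA·y / ΣA = 3.12 in.
Transfer each piece to the centroidal x-axis using Ī + A·d² with d = y − 3.12:
  bottom plate: d = -2.87 in → contributes +31.378 in⁴
  web plate: d = 0.38004 in → contributes +10.377 in⁴
  top plate: d = 3.83 in → contributes +37.137 in⁴
Total I = 78.892 in⁴.
Extreme fibre distance c = 4.28 in; S = I/c = 18.432 in³.

S_x ≈ 18.4 in³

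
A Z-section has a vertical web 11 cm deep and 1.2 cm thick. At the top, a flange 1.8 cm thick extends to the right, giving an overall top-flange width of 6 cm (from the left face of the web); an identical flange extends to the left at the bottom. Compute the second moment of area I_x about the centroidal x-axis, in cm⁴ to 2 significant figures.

Break the section into simple shapes (no overlaps), measuring from the bottom-left corner of the bounding box.
Web: 1.2 × 11, A = 13.2 cm², y = 5.5 cm, Ī = 133.1 cm⁴.
Top flange (beyond web): 4.8 × 1.8, A = 8.64 cm², y = 10.1 cm, Ī = 2.333 cm⁴.
Bottom flange (beyond web): 4.8 × 1.8, A = 8.64 cm², y = 0.9 cm, Ī = 2.333 cm⁴.
Centroid: ȳ = ΣA·y / ΣA = 5.5 cm.
Transfer each piece to the centroidal x-axis using Ī + A·d² with d = y − 5.5:
  web: d = 0 cm → contributes +133.1 cm⁴
  top flange (beyond web): d = 4.6 cm → contributes +185.2 cm⁴
  bottom flange (beyond web): d = -4.6 cm → contributes +185.2 cm⁴
Total I = 503.4 cm⁴.

I_x ≈ 500 cm⁴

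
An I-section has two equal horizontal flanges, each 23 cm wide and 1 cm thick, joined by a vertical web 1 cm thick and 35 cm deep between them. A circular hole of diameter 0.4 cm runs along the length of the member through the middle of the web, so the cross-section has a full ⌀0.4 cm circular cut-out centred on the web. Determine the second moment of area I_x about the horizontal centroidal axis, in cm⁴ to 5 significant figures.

Decompose the section into non-overlapping parts with the origin at the bottom-left of its bounding rectangle.
Bottom flange: 23 × 1, A = 23 cm², y = 0.5 cm, Ī = 1.916667 cm⁴.
Web: 1 × 35, A = 35 cm², y = 18.5 cm, Ī = 3572.917 cm⁴.
Top flange: 23 × 1, A = 23 cm², y = 36.5 cm, Ī = 1.916667 cm⁴.
Hole (subtracted): ⌀0.4, A = 0.1256637 cm², y = 18.5 cm, Ī = 0.001256637 cm⁴.
By symmetry the centroid is at mid-height, ȳ = 18.5 cm.
Transfer each piece to the horizontal centroidal axis using Ī + A·d² with d = y − 18.5:
  bottom flange: d = -18 cm → contributes +7453.917 cm⁴
  web: d = 0 cm → contributes +3572.917 cm⁴
  top flange: d = 18 cm → contributes +7453.917 cm⁴
  hole: d = 0 cm → contributes −0.001256637 cm⁴
Total I = 18480.75 cm⁴.

I_x ≈ 1.8481 × 10⁴ cm⁴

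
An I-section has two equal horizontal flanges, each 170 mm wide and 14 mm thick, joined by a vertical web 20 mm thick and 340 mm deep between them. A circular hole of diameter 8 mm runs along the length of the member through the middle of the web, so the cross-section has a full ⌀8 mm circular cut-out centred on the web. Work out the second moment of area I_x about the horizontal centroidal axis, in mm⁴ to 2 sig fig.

Split into non-overlapping primitives; take the origin at the lower-left of the bounding box.
Bottom flange: 170 × 14, A = 2 380 mm², y = 7 mm, Ī = 38 873 mm⁴.
Web: 20 × 340, A = 6 800 mm², y = 184 mm, Ī = 65 506 667 mm⁴.
Top flange: 170 × 14, A = 2 380 mm², y = 361 mm, Ī = 38 873 mm⁴.
Hole (subtracted): ⌀8, A = 50.27 mm², y = 184 mm, Ī = 201.1 mm⁴.
By symmetry the centroid is at mid-height, ȳ = 184 mm.
Transfer each piece to the horizontal centroidal axis using Ī + A·d² with d = y − 184:
  bottom flange: d = -177 mm → contributes +74 601 893 mm⁴
  web: d = 0 mm → contributes +65 506 667 mm⁴
  top flange: d = 177 mm → contributes +74 601 893 mm⁴
  hole: d = 0 mm → contributes −201.1 mm⁴
Total I = 214 710 252 mm⁴.

I_x ≈ 2.1 × 10⁸ mm⁴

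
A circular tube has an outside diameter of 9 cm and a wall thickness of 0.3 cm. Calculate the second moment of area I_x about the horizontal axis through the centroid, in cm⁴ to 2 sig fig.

Treat the section as a set of non-overlapping primitives; coordinates are from the bounding-box lower-left.
Outer circle: ⌀9, A = 63.62 cm², y = 4.5 cm, Ī = 322.1 cm⁴.
Bore (subtracted): ⌀8.4, A = 55.42 cm², y = 4.5 cm, Ī = 244.4 cm⁴.
By symmetry the centroid is at mid-height, ȳ = 4.5 cm.
All pieces are centred on the horizontal axis through the centroid, so I = ΣĪ (holes subtracted) = 77.67 cm⁴.

I_x ≈ 78 cm⁴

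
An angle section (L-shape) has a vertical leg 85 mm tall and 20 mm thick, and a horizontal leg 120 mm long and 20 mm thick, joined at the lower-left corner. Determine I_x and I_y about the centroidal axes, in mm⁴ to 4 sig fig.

Break the section into simple shapes (no overlaps), measuring from the bottom-left corner of the bounding box.
Vertical leg: 20 × 85, A = 1 700 mm², y = 42.5 mm, Ī = 1 023 542 mm⁴.
Horizontal leg (remainder): 100 × 20, A = 2 000 mm², y = 10 mm, Ī = 66666.7 mm⁴.
Centroid: ȳ = ΣA·y / ΣA = 24.9324 mm.
Transfer each piece to the centroidal x-axis using Ī + A·d² with d = y − 24.9324:
  vertical leg: d = 17.5676 mm → contributes +1 548 195 mm⁴
  horizontal leg (remainder): d = -14.9324 mm → contributes +512 622 mm⁴
Total I = 2 060 816 mm⁴.
For the y-axis: x̄ = 42.4324 mm.
Repeating about the centroidal y-axis gives I_y = 5 031 441 mm⁴.

I_x ≈ 2.061 × 10⁶ mm⁴, I_y ≈ 5.031 × 10⁶ mm⁴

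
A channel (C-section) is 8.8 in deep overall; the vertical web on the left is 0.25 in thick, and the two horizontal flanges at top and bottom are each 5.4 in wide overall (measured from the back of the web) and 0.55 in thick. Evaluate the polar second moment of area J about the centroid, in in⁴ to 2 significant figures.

Decompose the section into non-overlapping parts with the origin at the bottom-left of its bounding rectangle.
Web: 0.25 × 8.8, A = 2.2 in², y = 4.4 in, Ī = 14.2 in⁴.
Top flange (beyond web): 5.15 × 0.55, A = 2.833 in², y = 8.525 in, Ī = 0.0714 in⁴.
Bottom flange (beyond web): 5.15 × 0.55, A = 2.833 in², y = 0.275 in, Ī = 0.0714 in⁴.
By symmetry the centroid is at mid-height, ȳ = 4.4 in.
Transfer each piece to the centroidal x-axis using Ī + A·d² with d = y − 4.4:
  web: d = 0 in → contributes +14.2 in⁴
  top flange (beyond web): d = 4.125 in → contributes +48.27 in⁴
  bottom flange (beyond web): d = -4.125 in → contributes +48.27 in⁴
Total I = 110.7 in⁴.
For the y-axis: x̄ = 2.07 in.
Repeating about the centroidal y-axis gives I_y = 24.08 in⁴.
Polar second moment: J = I_x + I_y = 134.8 in⁴.

J ≈ 130 in⁴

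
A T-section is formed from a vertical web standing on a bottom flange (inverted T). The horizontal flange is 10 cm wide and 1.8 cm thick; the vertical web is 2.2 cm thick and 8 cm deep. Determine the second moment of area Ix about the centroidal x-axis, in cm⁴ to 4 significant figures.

Decompose the section into non-overlapping parts with the origin at the bottom-left of its bounding rectangle.
Flange: 10 × 1.8, A = 18 cm², y = 0.9 cm, Ī = 4.86 cm⁴.
Web: 2.2 × 8, A = 17.6 cm², y = 5.8 cm, Ī = 93.8667 cm⁴.
Centroid: ȳ = ΣA·y / ΣA = 3.32247 cm.
Transfer each piece to the centroidal x-axis using Ī + A·d² with d = y − 3.32247:
  flange: d = -2.42247 cm → contributes +110.491 cm⁴
  web: d = 2.47753 cm → contributes +201.898 cm⁴
Total I = 312.389 cm⁴.

Ix ≈ 312.4 cm⁴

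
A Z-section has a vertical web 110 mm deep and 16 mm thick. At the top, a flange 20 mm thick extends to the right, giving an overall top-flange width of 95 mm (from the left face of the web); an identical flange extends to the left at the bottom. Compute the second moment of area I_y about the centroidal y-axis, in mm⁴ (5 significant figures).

Split into non-overlapping primitives; take the origin at the lower-left of the bounding box.
Web: 16 × 110, A = 1 760 mm², x = 87 mm, Ī = 37546.67 mm⁴.
Top flange (beyond web): 79 × 20, A = 1 580 mm², x = 134.5 mm, Ī = 821731.7 mm⁴.
Bottom flange (beyond web): 79 × 20, A = 1 580 mm², x = 39.5 mm, Ī = 821731.7 mm⁴.
Centroid: x̄ = ΣA·x / ΣA = 87 mm.
Transfer each piece to the centroidal y-axis using Ī + A·d² with d = x − 87:
  web: d = 0 mm → contributes +37546.67 mm⁴
  top flange (beyond web): d = 47.5 mm → contributes +4 386 607 mm⁴
  bottom flange (beyond web): d = -47.5 mm → contributes +4 386 607 mm⁴
Total I = 8 810 760 mm⁴.

I_y ≈ 8.8108 × 10⁶ mm⁴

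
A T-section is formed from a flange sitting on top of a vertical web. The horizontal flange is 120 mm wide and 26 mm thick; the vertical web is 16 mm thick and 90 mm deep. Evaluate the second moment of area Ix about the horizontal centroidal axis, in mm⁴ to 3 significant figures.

Treat the section as a set of non-overlapping primitives; coordinates are from the bounding-box lower-left.
Flange: 120 × 26, A = 3 120 mm², y = 103 mm, Ī = 175 760 mm⁴.
Web: 16 × 90, A = 1 440 mm², y = 45 mm, Ī = 972 000 mm⁴.
Centroid: ȳ = ΣA·y / ΣA = 84.684 mm.
Transfer each piece to the horizontal centroidal axis using Ī + A·d² with d = y − 84.684:
  flange: d = 18.316 mm → contributes +1 222 421 mm⁴
  web: d = -39.684 mm → contributes +3 239 765 mm⁴
Total I = 4 462 185 mm⁴.

Ix ≈ 4.46 × 10⁶ mm⁴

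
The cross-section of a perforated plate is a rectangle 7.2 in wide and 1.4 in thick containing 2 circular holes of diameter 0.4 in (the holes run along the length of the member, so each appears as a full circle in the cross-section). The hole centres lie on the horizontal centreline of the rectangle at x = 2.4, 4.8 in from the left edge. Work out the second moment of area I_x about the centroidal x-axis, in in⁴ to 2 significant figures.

I_x ≈ 1.6 in⁴

Break the section into simple shapes (no overlaps), measuring from the bottom-left corner of the bounding box.
Plate: 7.2 × 1.4, A = 10.08 in², y = 0.7 in, Ī = 1.646 in⁴.
Hole 1 (subtracted): ⌀0.4, A = 0.1257 in², y = 0.7 in, Ī = 0.001257 in⁴.
Hole 2 (subtracted): ⌀0.4, A = 0.1257 in², y = 0.7 in, Ī = 0.001257 in⁴.
By symmetry the centroid is at mid-height, ȳ = 0.7 in.
All pieces are centred on the centroidal x-axis, so I = ΣĪ (holes subtracted) = 1.644 in⁴.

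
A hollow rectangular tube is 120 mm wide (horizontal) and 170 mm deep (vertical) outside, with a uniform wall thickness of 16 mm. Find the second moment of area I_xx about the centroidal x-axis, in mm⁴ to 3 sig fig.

I_xx ≈ 2.99 × 10⁷ mm⁴

Break the section into simple shapes (no overlaps), measuring from the bottom-left corner of the bounding box.
Outer rectangle: 120 × 170, A = 20 400 mm², y = 85 mm, Ī = 49 130 000 mm⁴.
Inner void (subtracted): 88 × 138, A = 12 144 mm², y = 85 mm, Ī = 19 272 528 mm⁴.
By symmetry the centroid is at mid-height, ȳ = 85 mm.
All pieces are centred on the centroidal x-axis, so I = ΣĪ (holes subtracted) = 29 857 472 mm⁴.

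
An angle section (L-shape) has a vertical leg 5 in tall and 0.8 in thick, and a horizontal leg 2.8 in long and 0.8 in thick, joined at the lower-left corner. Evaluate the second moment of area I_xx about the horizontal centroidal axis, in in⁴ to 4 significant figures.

Split into non-overlapping primitives; take the origin at the lower-left of the bounding box.
Vertical leg: 0.8 × 5, A = 4 in², y = 2.5 in, Ī = 8.33333 in⁴.
Horizontal leg (remainder): 2 × 0.8, A = 1.6 in², y = 0.4 in, Ī = 0.0853333 in⁴.
Centroid: ȳ = ΣA·y / ΣA = 1.9 in.
Transfer each piece to the horizontal centroidal axis using Ī + A·d² with d = y − 1.9:
  vertical leg: d = 0.6 in → contributes +9.77333 in⁴
  horizontal leg (remainder): d = -1.5 in → contributes +3.68533 in⁴
Total I = 13.4587 in⁴.

I_xx ≈ 13.46 in⁴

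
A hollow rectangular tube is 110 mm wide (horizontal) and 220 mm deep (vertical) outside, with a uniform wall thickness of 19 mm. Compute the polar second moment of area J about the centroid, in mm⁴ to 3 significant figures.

J ≈ 8.02 × 10⁷ mm⁴

Break the section into simple shapes (no overlaps), measuring from the bottom-left corner of the bounding box.
Outer rectangle: 110 × 220, A = 24 200 mm², y = 110 mm, Ī = 97 606 667 mm⁴.
Inner void (subtracted): 72 × 182, A = 13 104 mm², y = 110 mm, Ī = 36 171 408 mm⁴.
By symmetry the centroid is at mid-height, ȳ = 110 mm.
All pieces are centred on the centroidal x-axis, so I = ΣĪ (holes subtracted) = 61 435 259 mm⁴.
Repeating about the centroidal y-axis gives I_y = 18 740 739 mm⁴.
Polar second moment: J = I_x + I_y = 80 175 997 mm⁴.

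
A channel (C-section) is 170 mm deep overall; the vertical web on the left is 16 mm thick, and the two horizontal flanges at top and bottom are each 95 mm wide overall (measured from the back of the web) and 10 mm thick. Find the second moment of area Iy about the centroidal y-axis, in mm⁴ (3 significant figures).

Split into non-overlapping primitives; take the origin at the lower-left of the bounding box.
Web: 16 × 170, A = 2 720 mm², x = 8 mm, Ī = 58 027 mm⁴.
Top flange (beyond web): 79 × 10, A = 790 mm², x = 55.5 mm, Ī = 410 866 mm⁴.
Bottom flange (beyond web): 79 × 10, A = 790 mm², x = 55.5 mm, Ī = 410 866 mm⁴.
Centroid: x̄ = ΣA·x / ΣA = 25.453 mm.
Transfer each piece to the centroidal y-axis using Ī + A·d² with d = x − 25.453:
  web: d = -17.453 mm → contributes +886 605 mm⁴
  top flange (beyond web): d = 30.047 mm → contributes +1 124 072 mm⁴
  bottom flange (beyond web): d = 30.047 mm → contributes +1 124 072 mm⁴
Total I = 3 134 749 mm⁴.

Iy ≈ 3.13 × 10⁶ mm⁴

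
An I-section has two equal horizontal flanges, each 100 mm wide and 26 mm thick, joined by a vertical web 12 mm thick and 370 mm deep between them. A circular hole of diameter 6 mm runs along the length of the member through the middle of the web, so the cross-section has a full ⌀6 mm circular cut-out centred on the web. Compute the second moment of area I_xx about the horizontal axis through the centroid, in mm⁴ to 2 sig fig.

I_xx ≈ 2.5 × 10⁸ mm⁴

Break the section into simple shapes (no overlaps), measuring from the bottom-left corner of the bounding box.
Bottom flange: 100 × 26, A = 2 600 mm², y = 13 mm, Ī = 146 467 mm⁴.
Web: 12 × 370, A = 4 440 mm², y = 211 mm, Ī = 50 653 000 mm⁴.
Top flange: 100 × 26, A = 2 600 mm², y = 409 mm, Ī = 146 467 mm⁴.
Hole (subtracted): ⌀6, A = 28.27 mm², y = 211 mm, Ī = 63.62 mm⁴.
By symmetry the centroid is at mid-height, ȳ = 211 mm.
Transfer each piece to the horizontal axis through the centroid using Ī + A·d² with d = y − 211:
  bottom flange: d = -198 mm → contributes +102 076 867 mm⁴
  web: d = 0 mm → contributes +50 653 000 mm⁴
  top flange: d = 198 mm → contributes +102 076 867 mm⁴
  hole: d = 0 mm → contributes −63.62 mm⁴
Total I = 254 806 670 mm⁴.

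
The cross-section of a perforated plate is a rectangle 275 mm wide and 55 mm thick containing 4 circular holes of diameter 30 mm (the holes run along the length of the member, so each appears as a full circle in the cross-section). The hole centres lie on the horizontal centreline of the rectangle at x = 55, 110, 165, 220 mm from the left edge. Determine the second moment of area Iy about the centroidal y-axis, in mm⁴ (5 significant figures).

Break the section into simple shapes (no overlaps), measuring from the bottom-left corner of the bounding box.
Plate: 275 × 55, A = 15 125 mm², x = 137.5 mm, Ī = 95 319 010 mm⁴.
Hole 1 (subtracted): ⌀30, A = 706.8583 mm², x = 55 mm, Ī = 39760.78 mm⁴.
Hole 2 (subtracted): ⌀30, A = 706.8583 mm², x = 110 mm, Ī = 39760.78 mm⁴.
Hole 3 (subtracted): ⌀30, A = 706.8583 mm², x = 165 mm, Ī = 39760.78 mm⁴.
Hole 4 (subtracted): ⌀30, A = 706.8583 mm², x = 220 mm, Ī = 39760.78 mm⁴.
By symmetry the centroid is at mid-width, x̄ = 137.5 mm.
Transfer each piece to the centroidal y-axis using Ī + A·d² with d = x − 137.5:
  plate: d = 0 mm → contributes +95 319 010 mm⁴
  hole 1: d = -82.5 mm → contributes −4 850 815 mm⁴
  hole 2: d = -27.5 mm → contributes −574322.4 mm⁴
  hole 3: d = 27.5 mm → contributes −574322.4 mm⁴
  hole 4: d = 82.5 mm → contributes −4 850 815 mm⁴
Total I = 84 468 735 mm⁴.

Iy ≈ 8.4469 × 10⁷ mm⁴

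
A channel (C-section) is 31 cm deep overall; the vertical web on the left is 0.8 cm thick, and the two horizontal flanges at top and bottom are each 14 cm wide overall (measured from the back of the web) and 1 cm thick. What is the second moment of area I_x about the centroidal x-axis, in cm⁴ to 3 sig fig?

Split into non-overlapping primitives; take the origin at the lower-left of the bounding box.
Web: 0.8 × 31, A = 24.8 cm², y = 15.5 cm, Ī = 1986.1 cm⁴.
Top flange (beyond web): 13.2 × 1, A = 13.2 cm², y = 30.5 cm, Ī = 1.1 cm⁴.
Bottom flange (beyond web): 13.2 × 1, A = 13.2 cm², y = 0.5 cm, Ī = 1.1 cm⁴.
By symmetry the centroid is at mid-height, ȳ = 15.5 cm.
Transfer each piece to the centroidal x-axis using Ī + A·d² with d = y − 15.5:
  web: d = 0 cm → contributes +1986.1 cm⁴
  top flange (beyond web): d = 15 cm → contributes +2971.1 cm⁴
  bottom flange (beyond web): d = -15 cm → contributes +2971.1 cm⁴
Total I = 7928.3 cm⁴.

I_x ≈ 7930 cm⁴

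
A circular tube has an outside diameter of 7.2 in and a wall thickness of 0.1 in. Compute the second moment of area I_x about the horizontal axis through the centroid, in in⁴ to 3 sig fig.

I_x ≈ 14.1 in⁴

Split into non-overlapping primitives; take the origin at the lower-left of the bounding box.
Outer circle: ⌀7.2, A = 40.715 in², y = 3.6 in, Ī = 131.92 in⁴.
Bore (subtracted): ⌀7, A = 38.485 in², y = 3.6 in, Ī = 117.86 in⁴.
By symmetry the centroid is at mid-height, ȳ = 3.6 in.
All pieces are centred on the horizontal axis through the centroid, so I = ΣĪ (holes subtracted) = 14.058 in⁴.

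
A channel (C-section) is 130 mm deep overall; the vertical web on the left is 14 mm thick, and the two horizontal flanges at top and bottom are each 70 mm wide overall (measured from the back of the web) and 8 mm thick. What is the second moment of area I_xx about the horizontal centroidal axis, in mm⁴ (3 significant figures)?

Break the section into simple shapes (no overlaps), measuring from the bottom-left corner of the bounding box.
Web: 14 × 130, A = 1 820 mm², y = 65 mm, Ī = 2 563 167 mm⁴.
Top flange (beyond web): 56 × 8, A = 448 mm², y = 126 mm, Ī = 2389.3 mm⁴.
Bottom flange (beyond web): 56 × 8, A = 448 mm², y = 4 mm, Ī = 2389.3 mm⁴.
By symmetry the centroid is at mid-height, ȳ = 65 mm.
Transfer each piece to the horizontal centroidal axis using Ī + A·d² with d = y − 65:
  web: d = 0 mm → contributes +2 563 167 mm⁴
  top flange (beyond web): d = 61 mm → contributes +1 669 397 mm⁴
  bottom flange (beyond web): d = -61 mm → contributes +1 669 397 mm⁴
Total I = 5 901 961 mm⁴.

I_xx ≈ 5.90 × 10⁶ mm⁴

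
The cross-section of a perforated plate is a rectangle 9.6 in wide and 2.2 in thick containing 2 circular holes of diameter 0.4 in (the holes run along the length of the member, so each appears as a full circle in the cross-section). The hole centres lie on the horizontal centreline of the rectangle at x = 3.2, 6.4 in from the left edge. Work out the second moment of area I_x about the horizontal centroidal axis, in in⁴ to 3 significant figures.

Split into non-overlapping primitives; take the origin at the lower-left of the bounding box.
Plate: 9.6 × 2.2, A = 21.12 in², y = 1.1 in, Ī = 8.5184 in⁴.
Hole 1 (subtracted): ⌀0.4, A = 0.12566 in², y = 1.1 in, Ī = 0.0012566 in⁴.
Hole 2 (subtracted): ⌀0.4, A = 0.12566 in², y = 1.1 in, Ī = 0.0012566 in⁴.
By symmetry the centroid is at mid-height, ȳ = 1.1 in.
All pieces are centred on the horizontal centroidal axis, so I = ΣĪ (holes subtracted) = 8.5159 in⁴.

I_x ≈ 8.52 in⁴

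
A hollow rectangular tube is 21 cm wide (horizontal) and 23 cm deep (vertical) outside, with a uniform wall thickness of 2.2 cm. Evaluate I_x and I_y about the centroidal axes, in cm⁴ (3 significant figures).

Break the section into simple shapes (no overlaps), measuring from the bottom-left corner of the bounding box.
Outer rectangle: 21 × 23, A = 483 cm², y = 11.5 cm, Ī = 21 292 cm⁴.
Inner void (subtracted): 16.6 × 18.6, A = 308.76 cm², y = 11.5 cm, Ī = 8901.6 cm⁴.
By symmetry the centroid is at mid-height, ȳ = 11.5 cm.
All pieces are centred on the centroidal x-axis, so I = ΣĪ (holes subtracted) = 12 391 cm⁴.
Repeating about the centroidal y-axis gives I_y = 10 660 cm⁴.

I_x ≈ 1.24 × 10⁴ cm⁴, I_y ≈ 1.07 × 10⁴ cm⁴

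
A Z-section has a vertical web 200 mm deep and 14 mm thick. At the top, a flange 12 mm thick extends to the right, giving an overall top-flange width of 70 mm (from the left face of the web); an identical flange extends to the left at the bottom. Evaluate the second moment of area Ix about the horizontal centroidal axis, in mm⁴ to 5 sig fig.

Split into non-overlapping primitives; take the origin at the lower-left of the bounding box.
Web: 14 × 200, A = 2 800 mm², y = 100 mm, Ī = 9 333 333 mm⁴.
Top flange (beyond web): 56 × 12, A = 672 mm², y = 194 mm, Ī = 8 064 mm⁴.
Bottom flange (beyond web): 56 × 12, A = 672 mm², y = 6 mm, Ī = 8 064 mm⁴.
Centroid: ȳ = ΣA·y / ΣA = 100 mm.
Transfer each piece to the horizontal centroidal axis using Ī + A·d² with d = y − 100:
  web: d = 0 mm → contributes +9 333 333 mm⁴
  top flange (beyond web): d = 94 mm → contributes +5 945 856 mm⁴
  bottom flange (beyond web): d = -94 mm → contributes +5 945 856 mm⁴
Total I = 21 225 045 mm⁴.

Ix ≈ 2.1225 × 10⁷ mm⁴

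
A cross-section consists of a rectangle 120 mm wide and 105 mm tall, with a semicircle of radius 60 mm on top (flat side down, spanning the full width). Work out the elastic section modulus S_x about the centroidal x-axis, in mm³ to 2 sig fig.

Split into non-overlapping primitives; take the origin at the lower-left of the bounding box.
Rectangular body: 120 × 105, A = 12 600 mm², y = 52.5 mm, Ī = 11 576 250 mm⁴.
Semicircular cap: semicircle r = 60, A = 5 655 mm², y = 130.5 mm, Ī = 1 422 450 mm⁴.
Centroid: ȳ = ΣA·y / ΣA = 76.65 mm.
Transfer each piece to the centroidal x-axis using Ī + A·d² with d = y − 76.65:
  rectangular body: d = -24.15 mm → contributes +18 925 703 mm⁴
  semicircular cap: d = 53.81 mm → contributes +17 798 274 mm⁴
Total I = 36 723 977 mm⁴.
Extreme fibre distance c = 88.35 mm; S = I/c = 415 671 mm³.

S_x ≈ 4.2 × 10⁵ mm³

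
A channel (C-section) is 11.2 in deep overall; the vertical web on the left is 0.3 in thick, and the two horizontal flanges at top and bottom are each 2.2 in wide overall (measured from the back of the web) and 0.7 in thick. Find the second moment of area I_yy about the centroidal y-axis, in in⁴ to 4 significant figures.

Break the section into simple shapes (no overlaps), measuring from the bottom-left corner of the bounding box.
Web: 0.3 × 11.2, A = 3.36 in², x = 0.15 in, Ī = 0.0252 in⁴.
Top flange (beyond web): 1.9 × 0.7, A = 1.33 in², x = 1.25 in, Ī = 0.400108 in⁴.
Bottom flange (beyond web): 1.9 × 0.7, A = 1.33 in², x = 1.25 in, Ī = 0.400108 in⁴.
Centroid: x̄ = ΣA·x / ΣA = 0.636047 in.
Transfer each piece to the centroidal y-axis using Ī + A·d² with d = x − 0.636047:
  web: d = -0.486047 in → contributes +0.81897 in⁴
  top flange (beyond web): d = 0.613953 in → contributes +0.901437 in⁴
  bottom flange (beyond web): d = 0.613953 in → contributes +0.901437 in⁴
Total I = 2.62184 in⁴.

I_yy ≈ 2.622 in⁴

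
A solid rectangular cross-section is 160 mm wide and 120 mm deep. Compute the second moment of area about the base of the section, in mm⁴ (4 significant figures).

I_base ≈ 9.216 × 10⁷ mm⁴

The section: 160 × 120, A = 19 200 mm², y = 60 mm, Ī = 23 040 000 mm⁴.
Transfer it to the base of the section using Ī + A·d² with d = y − 0:
  the section: d = 60 mm → contributes +92 160 000 mm⁴
Total I = 92 160 000 mm⁴.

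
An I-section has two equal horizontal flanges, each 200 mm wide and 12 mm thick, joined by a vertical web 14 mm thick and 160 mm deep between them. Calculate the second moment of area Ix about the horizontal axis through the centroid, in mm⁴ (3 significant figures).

Split into non-overlapping primitives; take the origin at the lower-left of the bounding box.
Bottom flange: 200 × 12, A = 2 400 mm², y = 6 mm, Ī = 28 800 mm⁴.
Web: 14 × 160, A = 2 240 mm², y = 92 mm, Ī = 4 778 667 mm⁴.
Top flange: 200 × 12, A = 2 400 mm², y = 178 mm, Ī = 28 800 mm⁴.
By symmetry the centroid is at mid-height, ȳ = 92 mm.
Transfer each piece to the horizontal axis through the centroid using Ī + A·d² with d = y − 92:
  bottom flange: d = -86 mm → contributes +17 779 200 mm⁴
  web: d = 0 mm → contributes +4 778 667 mm⁴
  top flange: d = 86 mm → contributes +17 779 200 mm⁴
Total I = 40 337 067 mm⁴.

Ix ≈ 4.03 × 10⁷ mm⁴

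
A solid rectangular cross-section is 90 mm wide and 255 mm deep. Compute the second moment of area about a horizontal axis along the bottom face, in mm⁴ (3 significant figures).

I_base ≈ 4.97 × 10⁸ mm⁴

The section: 90 × 255, A = 22 950 mm², y = 127.5 mm, Ī = 124 360 313 mm⁴.
Transfer it to a horizontal axis along the bottom face using Ī + A·d² with d = y − 0:
  the section: d = 127.5 mm → contributes +497 441 250 mm⁴
Total I = 497 441 250 mm⁴.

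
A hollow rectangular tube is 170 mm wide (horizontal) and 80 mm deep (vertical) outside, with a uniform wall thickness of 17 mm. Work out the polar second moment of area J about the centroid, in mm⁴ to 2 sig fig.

J ≈ 2.9 × 10⁷ mm⁴

Split into non-overlapping primitives; take the origin at the lower-left of the bounding box.
Outer rectangle: 170 × 80, A = 13 600 mm², y = 40 mm, Ī = 7 253 333 mm⁴.
Inner void (subtracted): 136 × 46, A = 6 256 mm², y = 40 mm, Ī = 1 103 141 mm⁴.
By symmetry the centroid is at mid-height, ȳ = 40 mm.
All pieces are centred on the centroidal x-axis, so I = ΣĪ (holes subtracted) = 6 150 192 mm⁴.
Repeating about the centroidal y-axis gives I_y = 23 110 752 mm⁴.
Polar second moment: J = I_x + I_y = 29 260 944 mm⁴.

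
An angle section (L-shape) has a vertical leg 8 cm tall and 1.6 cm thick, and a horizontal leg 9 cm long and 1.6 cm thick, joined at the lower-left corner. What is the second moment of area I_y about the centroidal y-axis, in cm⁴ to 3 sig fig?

Break the section into simple shapes (no overlaps), measuring from the bottom-left corner of the bounding box.
Vertical leg: 1.6 × 8, A = 12.8 cm², x = 0.8 cm, Ī = 2.7307 cm⁴.
Horizontal leg (remainder): 7.4 × 1.6, A = 11.84 cm², x = 5.3 cm, Ī = 54.03 cm⁴.
Centroid: x̄ = ΣA·x / ΣA = 2.9623 cm.
Transfer each piece to the centroidal y-axis using Ī + A·d² with d = x − 2.9623:
  vertical leg: d = -2.1623 cm → contributes +62.58 cm⁴
  horizontal leg (remainder): d = 2.3377 cm → contributes +118.73 cm⁴
Total I = 181.31 cm⁴.

I_y ≈ 181 cm⁴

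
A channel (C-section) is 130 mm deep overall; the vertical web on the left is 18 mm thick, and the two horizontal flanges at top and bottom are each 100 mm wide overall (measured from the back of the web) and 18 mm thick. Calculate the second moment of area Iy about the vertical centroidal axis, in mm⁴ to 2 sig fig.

Break the section into simple shapes (no overlaps), measuring from the bottom-left corner of the bounding box.
Web: 18 × 130, A = 2 340 mm², x = 9 mm, Ī = 63 180 mm⁴.
Top flange (beyond web): 82 × 18, A = 1 476 mm², x = 59 mm, Ī = 827 052 mm⁴.
Bottom flange (beyond web): 82 × 18, A = 1 476 mm², x = 59 mm, Ī = 827 052 mm⁴.
Centroid: x̄ = ΣA·x / ΣA = 36.89 mm.
Transfer each piece to the vertical centroidal axis using Ī + A·d² with d = x − 36.89:
  web: d = -27.89 mm → contributes +1 883 505 mm⁴
  top flange (beyond web): d = 22.11 mm → contributes +1 548 522 mm⁴
  bottom flange (beyond web): d = 22.11 mm → contributes +1 548 522 mm⁴
Total I = 4 980 549 mm⁴.

Iy ≈ 5.0 × 10⁶ mm⁴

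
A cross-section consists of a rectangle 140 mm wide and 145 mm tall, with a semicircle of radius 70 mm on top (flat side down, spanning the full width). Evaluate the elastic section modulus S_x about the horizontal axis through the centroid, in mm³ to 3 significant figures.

Treat the section as a set of non-overlapping primitives; coordinates are from the bounding-box lower-left.
Rectangular body: 140 × 145, A = 20 300 mm², y = 72.5 mm, Ī = 35 567 292 mm⁴.
Semicircular cap: semicircle r = 70, A = 7696.9 mm², y = 174.71 mm, Ī = 2 635 265 mm⁴.
Centroid: ȳ = ΣA·y / ΣA = 100.6 mm.
Transfer each piece to the horizontal axis through the centroid using Ī + A·d² with d = y − 100.6:
  rectangular body: d = -28.099 mm → contributes +51 595 524 mm⁴
  semicircular cap: d = 74.11 mm → contributes +44 908 521 mm⁴
Total I = 96 504 044 mm⁴.
Extreme fibre distance c = 114.4 mm; S = I/c = 843 561 mm³.

S_x ≈ 8.44 × 10⁵ mm³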